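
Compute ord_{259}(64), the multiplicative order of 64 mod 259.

ord(64) | φ(259) = φ(7·37) = (7−1)·(37−1) = 6·36 = 216 = 2^3 · 3^3.
Divisors of 216: 1, 2, 3, 4, 6, 8, 9, 12, 18, 24, 27, 36, 54, 72, 108, 216.
Check 64^d mod 259 for each divisor in increasing order:
64^1 ≡ 64
64^2 ≡ 211
64^3 ≡ 36
64^4 ≡ 232
64^6 ≡ 1
Hence ord(64) = 6.

6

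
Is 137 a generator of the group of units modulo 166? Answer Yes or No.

Yes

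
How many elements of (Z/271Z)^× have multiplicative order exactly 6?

φ(271) = 271 − 1 = 270 = 2 · 3^3 · 5.
In a cyclic group of order 270, there are φ(d) elements of order d for each divisor d of 270, and zero for non-divisors.
6 = 2 · 3 divides 270, and φ(6) = 2.

2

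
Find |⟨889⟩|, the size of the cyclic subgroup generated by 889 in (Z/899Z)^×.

420

Since 889 ∈ (Z/899Z)^×, its order divides φ(899) = φ(29·31) = (29−1)·(31−1) = 28·30 = 840 = 2^3 · 3 · 5 · 7.
Divisors of 840: 1, 2, 3, 4, 5, 6, 7, 8, 10, 12, 14, 15, 20, 21, 24, 28, 30, 35, 40, 42, 56, 60, 70, 84, 105, 120, 140, 168, 210, 280, 420, 840.
Test each divisor d:
889^1 ≡ 889 (mod 899)
889^2 ≡ 100 (mod 899)
889^3 ≡ 798 (mod 899)
889^4 ≡ 111 (mod 899)
889^5 ≡ 688 (mod 899)
889^6 ≡ 312 (mod 899)
889^7 ≡ 476 (mod 899)
889^8 ≡ 634 (mod 899)
889^10 ≡ 470 (mod 899)
889^12 ≡ 252 (mod 899)
889^14 ≡ 28 (mod 899)
889^15 ≡ 619 (mod 899)
889^20 ≡ 645 (mod 899)
889^21 ≡ 742 (mod 899)
889^24 ≡ 574 (mod 899)
889^28 ≡ 784 (mod 899)
889^30 ≡ 187 (mod 899)
889^35 ≡ 99 (mod 899)
889^40 ≡ 687 (mod 899)
889^42 ≡ 376 (mod 899)
889^56 ≡ 639 (mod 899)
889^60 ≡ 807 (mod 899)
889^70 ≡ 811 (mod 899)
889^84 ≡ 233 (mod 899)
889^105 ≡ 278 (mod 899)
889^120 ≡ 373 (mod 899)
889^140 ≡ 552 (mod 899)
889^168 ≡ 349 (mod 899)
889^210 ≡ 869 (mod 899)
889^280 ≡ 842 (mod 899)
889^420 ≡ 1 (mod 899) ✓
Hence ord(889) = 420.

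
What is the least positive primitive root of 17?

3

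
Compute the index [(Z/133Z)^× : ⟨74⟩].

ord(74) | φ(133) = φ(7·19) = (7−1)·(19−1) = 6·18 = 108 = 2^2 · 3^3.
Divisors of 108: 1, 2, 3, 4, 6, 9, 12, 18, 27, 36, 54, 108.
Evaluate successive powers at the divisors of 108:
74^1 ≡ 74 (mod 133)
74^2 ≡ 23 (mod 133)
74^3 ≡ 106 (mod 133)
74^4 ≡ 130 (mod 133)
74^6 ≡ 64 (mod 133)
74^9 ≡ 1 (mod 133) ✓
Thus |⟨74⟩| = ord(74) = 9.
The index is φ(133) / ord(74) = 108 / 9 = 12.

12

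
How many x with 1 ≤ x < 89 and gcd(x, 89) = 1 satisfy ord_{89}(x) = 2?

1

φ(89) = 89 − 1 = 88 = 2^3 · 11.
In a cyclic group of order 88, there are φ(d) elements of order d for each divisor d of 88, and zero for non-divisors.
2 | 88, and φ(2) = 2 − 1 = 1.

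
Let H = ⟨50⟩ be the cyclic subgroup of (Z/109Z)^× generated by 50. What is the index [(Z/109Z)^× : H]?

The order of 50 must divide φ(109) = 109 − 1 = 108 = 2^2 · 3^3.
Divisors of 108: 1, 2, 3, 4, 6, 9, 12, 18, 27, 36, 54, 108.
Check 50^d mod 109 for each divisor in increasing order:
50^1 ≡ 50
50^2 ≡ 102
50^3 ≡ 86
50^4 ≡ 49
50^6 ≡ 93
50^9 ≡ 41
50^12 ≡ 38
50^18 ≡ 46
50^27 ≡ 33
50^36 ≡ 45
50^54 ≡ 108
50^108 ≡ 1
Thus |⟨50⟩| = ord(50) = 108.
[(Z/109Z)^× : ⟨50⟩] = 108/108 = 1.

1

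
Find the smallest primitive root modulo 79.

φ(79) = 79 − 1 = 78 = 2 · 3 · 13.
g is a primitive root iff g^(78/q) ≢ 1 (mod 79) for each prime q ∈ {2, 3, 13}.
g = 2: 2^39 ≡ 1 — hits 1, so not a primitive root.
g = 3: 3^39 ≡ 78; 3^26 ≡ 23; 3^6 ≡ 18 — none is 1, so 3 is a primitive root.
So 3 is the smallest generator of (Z/79Z)^×.

3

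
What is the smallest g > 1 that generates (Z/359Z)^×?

7

φ(359) = 359 − 1 = 358 = 2 · 179.
Test candidates g = 2, 3, … against the prime factors q ∈ {2, 179} of φ(359): g is a generator iff g^(358/q) ≢ 1 for every such q.
g = 2: 2^179 ≡ 1 — hits 1, so not a primitive root.
g = 3: 3^179 ≡ 1 — hits 1, so not a primitive root.
g = 4: 4^179 ≡ 1 — hits 1, so not a primitive root.
g = 5: 5^179 ≡ 1 — hits 1, so not a primitive root.
g = 6: 6^179 ≡ 1 — hits 1, so not a primitive root.
g = 7: 7^179 ≡ 358; 7^2 ≡ 49 — none is 1, so 7 is a primitive root.
Hence the least primitive root of 359 is 7.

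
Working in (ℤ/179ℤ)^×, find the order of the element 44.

178

By Lagrange's theorem, ord_179(44) divides φ(179) = 179 − 1 = 178 = 2 · 89.
Divisors of 178: 1, 2, 89, 178.
Test each divisor d:
44^1 ≡ 44 (mod 179)
44^2 ≡ 146 (mod 179)
44^89 ≡ 178 (mod 179)
44^178 ≡ 1 (mod 179) ✓
Therefore the multiplicative order of 44 modulo 179 is 178.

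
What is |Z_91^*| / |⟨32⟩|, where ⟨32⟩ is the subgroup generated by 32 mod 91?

6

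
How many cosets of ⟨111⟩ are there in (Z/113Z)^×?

4

ord(111) | φ(113) = 113 − 1 = 112 = 2^4 · 7.
Divisors of 112: 1, 2, 4, 7, 8, 14, 16, 28, 56, 112.
Test each divisor d:
111^1 ≡ 111 (mod 113)
111^2 ≡ 4 (mod 113)
111^4 ≡ 16 (mod 113)
111^7 ≡ 98 (mod 113)
111^8 ≡ 30 (mod 113)
111^14 ≡ 112 (mod 113)
111^16 ≡ 109 (mod 113)
111^28 ≡ 1 (mod 113) ✓
Thus |⟨111⟩| = ord(111) = 28.
[(Z/113Z)^× : ⟨111⟩] = 112/28 = 4.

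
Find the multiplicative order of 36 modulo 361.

171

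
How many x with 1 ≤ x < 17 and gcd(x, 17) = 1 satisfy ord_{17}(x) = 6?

0

φ(17) = 17 − 1 = 16 = 2^4.
In a cyclic group of order 16, there are φ(d) elements of order d for each divisor d of 16, and zero for non-divisors.
Here 16 is not a multiple of 6, so there are no elements of order 6.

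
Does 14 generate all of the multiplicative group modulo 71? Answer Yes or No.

φ(71) = 71 − 1 = 70 = 2 · 5 · 7.
Test 14^(70/q) mod 71 for each prime factor q of 70:
14^35 ≡ 70 (mod 71)  [q = 2: ≢ 1 ✓]
14^14 ≡ 5 (mod 71)  [q = 5: ≢ 1 ✓]
14^10 ≡ 1 (mod 71)  [q = 7: ≡ 1 ✗]
14^10 ≡ 1 shows ord(14) | 10, strictly less than φ(71); not a primitive root.

No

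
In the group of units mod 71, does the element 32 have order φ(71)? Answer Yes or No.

No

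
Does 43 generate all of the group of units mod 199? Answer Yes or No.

No

φ(199) = 199 − 1 = 198 = 2 · 3^2 · 11.
An element g generates (Z/199Z)^× iff g^(198/q) ≢ 1 (mod 199) for each prime q ∈ {2, 3, 11}.
43^99 ≡ 1 (mod 199)  [q = 2: ≡ 1 ✗]
43^66 ≡ 106 (mod 199)  [q = 3: ≢ 1 ✓]
43^18 ≡ 1 (mod 199)  [q = 11: ≡ 1 ✗]
43^99 ≡ 1 shows ord(43) | 99, strictly less than φ(199); not a primitive root.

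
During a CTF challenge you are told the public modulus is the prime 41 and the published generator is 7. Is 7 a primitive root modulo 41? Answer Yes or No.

Yes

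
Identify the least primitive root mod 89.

3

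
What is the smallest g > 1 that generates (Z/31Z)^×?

3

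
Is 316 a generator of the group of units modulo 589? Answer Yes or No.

No

589 = 19 · 31 is a product of two distinct odd primes, so (Z/589Z)^× ≅ (Z/19Z)^× × (Z/31Z)^× is not cyclic.
No primitive root modulo 589 exists; in particular 316 is not one.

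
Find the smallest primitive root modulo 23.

5

φ(23) = 23 − 1 = 22 = 2 · 11.
Test candidates g = 2, 3, … against the prime factors q ∈ {2, 11} of φ(23): g is a generator iff g^(22/q) ≢ 1 for every such q.
g = 2: 2^11 ≡ 1 — hits 1, so not a primitive root.
g = 3: 3^11 ≡ 1 — hits 1, so not a primitive root.
g = 4: 4^11 ≡ 1 — hits 1, so not a primitive root.
g = 5: 5^11 ≡ 22; 5^2 ≡ 2 — none is 1, so 5 is a primitive root.
So 5 is the smallest generator of (Z/23Z)^×.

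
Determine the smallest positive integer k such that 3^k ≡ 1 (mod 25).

20

The order of 3 must divide φ(25) = φ(5^2) = 5·(5−1) = 20 = 2^2 · 5.
Divisors of 20: 1, 2, 4, 5, 10, 20.
Test each divisor d:
3^1 ≡ 3 (mod 25)
3^2 ≡ 9 (mod 25)
3^4 ≡ 6 (mod 25)
3^5 ≡ 18 (mod 25)
3^10 ≡ 24 (mod 25)
3^20 ≡ 1 (mod 25) ✓
Hence ord(3) = 20.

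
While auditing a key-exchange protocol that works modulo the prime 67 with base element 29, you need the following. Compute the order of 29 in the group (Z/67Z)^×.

3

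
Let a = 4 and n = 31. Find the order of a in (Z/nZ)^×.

By Lagrange's theorem, ord_31(4) divides φ(31) = 31 − 1 = 30 = 2 · 3 · 5.
Divisors of 30: 1, 2, 3, 5, 6, 10, 15, 30.
Evaluate successive powers at the divisors of 30:
4^1 ≡ 4 (mod 31)
4^2 ≡ 16 (mod 31)
4^3 ≡ 2 (mod 31)
4^5 ≡ 1 (mod 31) ✓
Hence ord(4) = 5.

5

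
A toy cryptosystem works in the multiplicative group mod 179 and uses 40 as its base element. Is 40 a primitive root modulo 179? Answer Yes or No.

φ(179) = 179 − 1 = 178 = 2 · 89.
It suffices to check that the order of 40 is not a proper divisor of 178: compute 40^(178/q) for q ∈ {2, 89}.
40^89 ≡ 178 (mod 179)  [q = 2: ≢ 1 ✓]
40^2 ≡ 168 (mod 179)  [q = 89: ≢ 1 ✓]
All checks pass, so 40 has order 178 and is a primitive root modulo 179.

Yes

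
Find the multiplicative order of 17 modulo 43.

21

By Lagrange's theorem, ord_43(17) divides φ(43) = 43 − 1 = 42 = 2 · 3 · 7.
Divisors of 42: 1, 2, 3, 6, 7, 14, 21, 42.
Evaluate successive powers at the divisors of 42:
17^1 ≡ 17
17^2 ≡ 31
17^3 ≡ 11
17^6 ≡ 35
17^7 ≡ 36
17^14 ≡ 6
17^21 ≡ 1
So ord_43(17) = 21.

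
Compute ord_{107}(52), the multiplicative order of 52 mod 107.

Since 52 ∈ (Z/107Z)^×, its order divides φ(107) = 107 − 1 = 106 = 2 · 53.
Divisors of 106: 1, 2, 53, 106.
Compute 52^d (mod 107) for the divisors d until we hit 1:
52^1 ≡ 52
52^2 ≡ 29
52^53 ≡ 1
The smallest such exponent is 53, so the order of 52 is 53.

53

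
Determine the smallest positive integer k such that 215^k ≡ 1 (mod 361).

171

The order of 215 must divide φ(361) = φ(19^2) = 19·(19−1) = 342 = 2 · 3^2 · 19.
Divisors of 342: 1, 2, 3, 6, 9, 18, 19, 38, 57, 114, 171, 342.
Check 215^d mod 361 for each divisor in increasing order:
215^1 ≡ 215 (mod 361)
215^2 ≡ 17 (mod 361)
215^3 ≡ 45 (mod 361)
215^6 ≡ 220 (mod 361)
215^9 ≡ 153 (mod 361)
215^18 ≡ 305 (mod 361)
215^19 ≡ 234 (mod 361)
215^38 ≡ 245 (mod 361)
215^57 ≡ 292 (mod 361)
215^114 ≡ 68 (mod 361)
215^171 ≡ 1 (mod 361) ✓
Therefore the multiplicative order of 215 modulo 361 is 171.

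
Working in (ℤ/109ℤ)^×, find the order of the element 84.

54

The order of 84 must divide φ(109) = 109 − 1 = 108 = 2^2 · 3^3.
Divisors of 108: 1, 2, 3, 4, 6, 9, 12, 18, 27, 36, 54, 108.
Evaluate successive powers at the divisors of 108:
84^1 ≡ 84 (mod 109)
84^2 ≡ 80 (mod 109)
84^3 ≡ 71 (mod 109)
84^4 ≡ 78 (mod 109)
84^6 ≡ 27 (mod 109)
84^9 ≡ 64 (mod 109)
84^12 ≡ 75 (mod 109)
84^18 ≡ 63 (mod 109)
84^27 ≡ 108 (mod 109)
84^36 ≡ 45 (mod 109)
84^54 ≡ 1 (mod 109) ✓
Hence ord(84) = 54.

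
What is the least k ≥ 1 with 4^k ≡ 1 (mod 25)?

10

The order of 4 must divide φ(25) = φ(5^2) = 5·(5−1) = 20 = 2^2 · 5.
Divisors of 20: 1, 2, 4, 5, 10, 20.
Check 4^d mod 25 for each divisor in increasing order:
4^1 ≡ 4 (mod 25)
4^2 ≡ 16 (mod 25)
4^4 ≡ 6 (mod 25)
4^5 ≡ 24 (mod 25)
4^10 ≡ 1 (mod 25) ✓
The smallest such exponent is 10, so the order of 4 is 10.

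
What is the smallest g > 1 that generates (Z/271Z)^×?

φ(271) = 271 − 1 = 270 = 2 · 3^3 · 5.
Test candidates g = 2, 3, … against the prime factors q ∈ {2, 3, 5} of φ(271): g is a generator iff g^(270/q) ≢ 1 for every such q.
g = 2: 2^135 ≡ 1 — hits 1, so not a primitive root.
g = 3: 3^135 ≡ 270; 3^90 ≡ 1 — hits 1, so not a primitive root.
g = 4: 4^135 ≡ 1 — hits 1, so not a primitive root.
g = 5: 5^135 ≡ 1 — hits 1, so not a primitive root.
g = 6: 6^135 ≡ 270; 6^90 ≡ 242; 6^54 ≡ 10 — none is 1, so 6 is a primitive root.
The smallest primitive root modulo 271 is 6.

6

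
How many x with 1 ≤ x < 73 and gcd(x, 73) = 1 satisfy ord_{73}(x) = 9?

φ(73) = 73 − 1 = 72 = 2^3 · 3^2.
Since (Z/73Z)^× is cyclic of order 72, the number of elements of order d is φ(d) when d | 72 and 0 otherwise.
9 = 3^2 divides 72, and φ(9) = 6.

6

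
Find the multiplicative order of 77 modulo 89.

8

Since 77 ∈ (Z/89Z)^×, its order divides φ(89) = 89 − 1 = 88 = 2^3 · 11.
Divisors of 88: 1, 2, 4, 8, 11, 22, 44, 88.
Compute 77^d (mod 89) for the divisors d until we hit 1:
77^1 ≡ 77 (mod 89)
77^2 ≡ 55 (mod 89)
77^4 ≡ 88 (mod 89)
77^8 ≡ 1 (mod 89) ✓
The smallest such exponent is 8, so the order of 77 is 8.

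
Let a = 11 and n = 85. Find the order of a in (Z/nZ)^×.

16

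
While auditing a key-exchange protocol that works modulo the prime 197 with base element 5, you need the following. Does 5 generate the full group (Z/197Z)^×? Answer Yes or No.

φ(197) = 197 − 1 = 196 = 2^2 · 7^2.
An element g generates (Z/197Z)^× iff g^(196/q) ≢ 1 (mod 197) for each prime q ∈ {2, 7}.
5^98 ≡ 196 (mod 197)  [q = 2: ≢ 1 ✓]
5^28 ≡ 114 (mod 197)  [q = 7: ≢ 1 ✓]
All checks pass, so 5 has order 196 and is a primitive root modulo 197.

Yes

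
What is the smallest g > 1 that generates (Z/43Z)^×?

3

φ(43) = 43 − 1 = 42 = 2 · 3 · 7.
Test candidates g = 2, 3, … against the prime factors q ∈ {2, 3, 7} of φ(43): g is a generator iff g^(42/q) ≢ 1 for every such q.
g = 2: 2^21 ≡ 42; 2^14 ≡ 1 — hits 1, so not a primitive root.
g = 3: 3^21 ≡ 42; 3^14 ≡ 36; 3^6 ≡ 41 — none is 1, so 3 is a primitive root.
Hence the least primitive root of 43 is 3.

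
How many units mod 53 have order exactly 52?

24

φ(53) = 53 − 1 = 52 = 2^2 · 13.
Since (Z/53Z)^× is cyclic of order 52, the number of elements of order d is φ(d) when d | 52 and 0 otherwise.
52 = 2^2 · 13 divides 52, and φ(52) = 24.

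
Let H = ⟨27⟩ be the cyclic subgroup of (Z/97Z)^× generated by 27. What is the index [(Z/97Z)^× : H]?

6

The order of 27 must divide φ(97) = 97 − 1 = 96 = 2^5 · 3.
Divisors of 96: 1, 2, 3, 4, 6, 8, 12, 16, 24, 32, 48, 96.
Evaluate successive powers at the divisors of 96:
27^1 ≡ 27 (mod 97)
27^2 ≡ 50 (mod 97)
27^3 ≡ 89 (mod 97)
27^4 ≡ 75 (mod 97)
27^6 ≡ 64 (mod 97)
27^8 ≡ 96 (mod 97)
27^12 ≡ 22 (mod 97)
27^16 ≡ 1 (mod 97) ✓
The order of 27 is 16, so the subgroup it generates has 16 elements.
[(Z/97Z)^× : ⟨27⟩] = 96/16 = 6.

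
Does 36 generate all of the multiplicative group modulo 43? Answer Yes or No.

No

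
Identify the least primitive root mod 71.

7

φ(71) = 71 − 1 = 70 = 2 · 5 · 7.
Test candidates g = 2, 3, … against the prime factors q ∈ {2, 5, 7} of φ(71): g is a generator iff g^(70/q) ≢ 1 for every such q.
g = 2: 2^35 ≡ 1 — hits 1, so not a primitive root.
g = 3: 3^35 ≡ 1 — hits 1, so not a primitive root.
g = 4: 4^35 ≡ 1 — hits 1, so not a primitive root.
g = 5: 5^35 ≡ 1 — hits 1, so not a primitive root.
g = 6: 6^35 ≡ 1 — hits 1, so not a primitive root.
g = 7: 7^35 ≡ 70; 7^14 ≡ 54; 7^10 ≡ 45 — none is 1, so 7 is a primitive root.
Hence the least primitive root of 71 is 7.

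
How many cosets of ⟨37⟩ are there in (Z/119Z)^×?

By Lagrange's theorem, ord_119(37) divides φ(119) = φ(7·17) = (7−1)·(17−1) = 6·16 = 96 = 2^5 · 3.
Divisors of 96: 1, 2, 3, 4, 6, 8, 12, 16, 24, 32, 48, 96.
Compute 37^d (mod 119) for the divisors d until we hit 1:
37^1 ≡ 37 (mod 119)
37^2 ≡ 60 (mod 119)
37^3 ≡ 78 (mod 119)
37^4 ≡ 30 (mod 119)
37^6 ≡ 15 (mod 119)
37^8 ≡ 67 (mod 119)
37^12 ≡ 106 (mod 119)
37^16 ≡ 86 (mod 119)
37^24 ≡ 50 (mod 119)
37^32 ≡ 18 (mod 119)
37^48 ≡ 1 (mod 119) ✓
So ord_119(37) = 48, hence |⟨37⟩| = 48.
[(Z/119Z)^× : ⟨37⟩] = 96/48 = 2.

2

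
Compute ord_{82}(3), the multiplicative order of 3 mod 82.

8

By Lagrange's theorem, ord_82(3) divides φ(82) = φ(2)·φ(41) = 1·40 = 40 = 2^3 · 5.
Divisors of 40: 1, 2, 4, 5, 8, 10, 20, 40.
Check 3^d mod 82 for each divisor in increasing order:
3^1 ≡ 3 (mod 82)
3^2 ≡ 9 (mod 82)
3^4 ≡ 81 (mod 82)
3^5 ≡ 79 (mod 82)
3^8 ≡ 1 (mod 82) ✓
Hence ord(3) = 8.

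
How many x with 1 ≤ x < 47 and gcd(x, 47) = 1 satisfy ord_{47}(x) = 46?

φ(47) = 47 − 1 = 46 = 2 · 23.
In a cyclic group of order 46, there are φ(d) elements of order d for each divisor d of 46, and zero for non-divisors.
46 = 2 · 23 divides 46, and φ(46) = 22.

22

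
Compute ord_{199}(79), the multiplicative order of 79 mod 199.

ord(79) | φ(199) = 199 − 1 = 198 = 2 · 3^2 · 11.
Divisors of 198: 1, 2, 3, 6, 9, 11, 18, 22, 33, 66, 99, 198.
Test each divisor d:
79^1 ≡ 79 (mod 199)
79^2 ≡ 72 (mod 199)
79^3 ≡ 116 (mod 199)
79^6 ≡ 123 (mod 199)
79^9 ≡ 139 (mod 199)
79^11 ≡ 58 (mod 199)
79^18 ≡ 18 (mod 199)
79^22 ≡ 180 (mod 199)
79^33 ≡ 92 (mod 199)
79^66 ≡ 106 (mod 199)
79^99 ≡ 1 (mod 199) ✓
The smallest such exponent is 99, so the order of 79 is 99.

99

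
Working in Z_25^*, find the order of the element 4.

10

The order of 4 must divide φ(25) = φ(5^2) = 5·(5−1) = 20 = 2^2 · 5.
Divisors of 20: 1, 2, 4, 5, 10, 20.
Compute 4^d (mod 25) for the divisors d until we hit 1:
4^1 ≡ 4 (mod 25)
4^2 ≡ 16 (mod 25)
4^4 ≡ 6 (mod 25)
4^5 ≡ 24 (mod 25)
4^10 ≡ 1 (mod 25) ✓
Therefore the multiplicative order of 4 modulo 25 is 10.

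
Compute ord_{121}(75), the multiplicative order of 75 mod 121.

55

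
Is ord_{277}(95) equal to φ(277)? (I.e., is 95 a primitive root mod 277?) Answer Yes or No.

φ(277) = 277 − 1 = 276 = 2^2 · 3 · 23.
An element g generates (Z/277Z)^× iff g^(276/q) ≢ 1 (mod 277) for each prime q ∈ {2, 3, 23}.
95^138 ≡ 276 (mod 277)  [q = 2: ≢ 1 ✓]
95^92 ≡ 116 (mod 277)  [q = 3: ≢ 1 ✓]
95^12 ≡ 1 (mod 277)  [q = 23: ≡ 1 ✗]
Since 95^12 ≡ 1, the order of 95 divides 12 < 276, so 95 is not a primitive root.

No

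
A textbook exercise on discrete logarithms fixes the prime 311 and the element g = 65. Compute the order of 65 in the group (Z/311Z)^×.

The order of 65 must divide φ(311) = 311 − 1 = 310 = 2 · 5 · 31.
Divisors of 310: 1, 2, 5, 10, 31, 62, 155, 310.
Test each divisor d:
65^1 ≡ 65
65^2 ≡ 182
65^5 ≡ 7
65^10 ≡ 49
65^31 ≡ 6
65^62 ≡ 36
65^155 ≡ 1
Therefore the multiplicative order of 65 modulo 311 is 155.

155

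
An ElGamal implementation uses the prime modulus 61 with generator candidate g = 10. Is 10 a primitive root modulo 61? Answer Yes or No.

φ(61) = 61 − 1 = 60 = 2^2 · 3 · 5.
10 is a primitive root mod 61 iff 10^(φ(61)/q) ≢ 1 for every prime q | φ(61), i.e. q ∈ {2, 3, 5}.
10^30 ≡ 60 (mod 61)  [q = 2: ≢ 1 ✓]
10^20 ≡ 13 (mod 61)  [q = 3: ≢ 1 ✓]
10^12 ≡ 58 (mod 61)  [q = 5: ≢ 1 ✓]
All checks pass, so 10 has order 60 and is a primitive root modulo 61.

Yes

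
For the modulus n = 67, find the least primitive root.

2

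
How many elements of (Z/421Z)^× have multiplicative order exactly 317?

φ(421) = 421 − 1 = 420 = 2^2 · 3 · 5 · 7.
(Z/421Z)^× is cyclic (|G| = 420); a cyclic group of order m has exactly φ(d) elements of each order d | m, and none otherwise.
Since 317 ∤ 420, the count is 0.

0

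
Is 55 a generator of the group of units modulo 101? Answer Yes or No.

Yes

φ(101) = 101 − 1 = 100 = 2^2 · 5^2.
Test 55^(100/q) mod 101 for each prime factor q of 100:
55^50 ≡ 100 (mod 101)  [q = 2: ≢ 1 ✓]
55^20 ≡ 36 (mod 101)  [q = 5: ≢ 1 ✓]
All checks pass, so 55 has order 100 and is a primitive root modulo 101.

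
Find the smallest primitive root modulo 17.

3

φ(17) = 17 − 1 = 16 = 2^4.
Test candidates g = 2, 3, … against the prime factors q ∈ {2} of φ(17): g is a generator iff g^(16/q) ≢ 1 for every such q.
g = 2: 2^8 ≡ 1 — hits 1, so not a primitive root.
g = 3: 3^8 ≡ 16 — none is 1, so 3 is a primitive root.
So 3 is the smallest generator of (Z/17Z)^×.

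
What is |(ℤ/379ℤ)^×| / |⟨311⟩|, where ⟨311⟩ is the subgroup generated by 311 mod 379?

18

The order of 311 must divide φ(379) = 379 − 1 = 378 = 2 · 3^3 · 7.
Divisors of 378: 1, 2, 3, 6, 7, 9, 14, 18, 21, 27, 42, 54, 63, 126, 189, 378.
Check 311^d mod 379 for each divisor in increasing order:
311^1 ≡ 311 (mod 379)
311^2 ≡ 76 (mod 379)
311^3 ≡ 138 (mod 379)
311^6 ≡ 94 (mod 379)
311^7 ≡ 51 (mod 379)
311^9 ≡ 86 (mod 379)
311^14 ≡ 327 (mod 379)
311^18 ≡ 195 (mod 379)
311^21 ≡ 1 (mod 379) ✓
The order of 311 is 21, so the subgroup it generates has 21 elements.
Index = |(Z/379Z)^×| / |⟨311⟩| = 378 / 21 = 18.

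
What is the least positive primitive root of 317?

2

φ(317) = 317 − 1 = 316 = 2^2 · 79.
Test candidates g = 2, 3, … against the prime factors q ∈ {2, 79} of φ(317): g is a generator iff g^(316/q) ≢ 1 for every such q.
g = 2: 2^158 ≡ 316; 2^4 ≡ 16 — none is 1, so 2 is a primitive root.
So 2 is the smallest generator of (Z/317Z)^×.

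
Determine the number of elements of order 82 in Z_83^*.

40

φ(83) = 83 − 1 = 82 = 2 · 41.
Since (Z/83Z)^× is cyclic of order 82, the number of elements of order d is φ(d) when d | 82 and 0 otherwise.
82 = 2 · 41 divides 82, and φ(82) = 40.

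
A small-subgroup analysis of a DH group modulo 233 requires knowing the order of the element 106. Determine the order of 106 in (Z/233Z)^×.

232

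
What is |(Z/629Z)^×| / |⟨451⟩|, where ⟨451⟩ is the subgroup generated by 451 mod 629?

8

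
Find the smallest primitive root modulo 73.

5

φ(73) = 73 − 1 = 72 = 2^3 · 3^2.
g is a primitive root iff g^(72/q) ≢ 1 (mod 73) for each prime q ∈ {2, 3}.
g = 2: 2^36 ≡ 1 — hits 1, so not a primitive root.
g = 3: 3^36 ≡ 1 — hits 1, so not a primitive root.
g = 4: 4^36 ≡ 1 — hits 1, so not a primitive root.
g = 5: 5^36 ≡ 72; 5^24 ≡ 8 — none is 1, so 5 is a primitive root.
The smallest primitive root modulo 73 is 5.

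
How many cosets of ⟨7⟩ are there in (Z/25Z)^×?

ord(7) | φ(25) = φ(5^2) = 5·(5−1) = 20 = 2^2 · 5.
Divisors of 20: 1, 2, 4, 5, 10, 20.
Compute 7^d (mod 25) for the divisors d until we hit 1:
7^1 ≡ 7
7^2 ≡ 24
7^4 ≡ 1
Thus |⟨7⟩| = ord(7) = 4.
[(Z/25Z)^× : ⟨7⟩] = 20/4 = 5.

5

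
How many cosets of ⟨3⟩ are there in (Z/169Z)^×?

4

By Lagrange's theorem, ord_169(3) divides φ(169) = φ(13^2) = 13·(13−1) = 156 = 2^2 · 3 · 13.
Divisors of 156: 1, 2, 3, 4, 6, 12, 13, 26, 39, 52, 78, 156.
Compute 3^d (mod 169) for the divisors d until we hit 1:
3^1 ≡ 3 (mod 169)
3^2 ≡ 9 (mod 169)
3^3 ≡ 27 (mod 169)
3^4 ≡ 81 (mod 169)
3^6 ≡ 53 (mod 169)
3^12 ≡ 105 (mod 169)
3^13 ≡ 146 (mod 169)
3^26 ≡ 22 (mod 169)
3^39 ≡ 1 (mod 169) ✓
Thus |⟨3⟩| = ord(3) = 39.
Index = |(Z/169Z)^×| / |⟨3⟩| = 156 / 39 = 4.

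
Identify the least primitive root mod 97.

φ(97) = 97 − 1 = 96 = 2^5 · 3.
g is a primitive root iff g^(96/q) ≢ 1 (mod 97) for each prime q ∈ {2, 3}.
g = 2: 2^48 ≡ 1 — hits 1, so not a primitive root.
g = 3: 3^48 ≡ 1 — hits 1, so not a primitive root.
g = 4: 4^48 ≡ 1 — hits 1, so not a primitive root.
g = 5: 5^48 ≡ 96; 5^32 ≡ 35 — none is 1, so 5 is a primitive root.
The smallest primitive root modulo 97 is 5.

5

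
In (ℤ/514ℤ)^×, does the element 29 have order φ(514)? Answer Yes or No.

φ(514) = φ(2)·φ(257) = 1·256 = 256 = 2^8.
Test 29^(256/q) mod 514 for each prime factor q of 256:
29^128 ≡ 1 (mod 514)  [q = 2: ≡ 1 ✗]
Since 29^128 ≡ 1, the order of 29 divides 128 < 256, so 29 is not a primitive root.

No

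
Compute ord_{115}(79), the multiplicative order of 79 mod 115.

Since 79 ∈ (Z/115Z)^×, its order divides φ(115) = φ(5·23) = (5−1)·(23−1) = 4·22 = 88 = 2^3 · 11.
Divisors of 88: 1, 2, 4, 8, 11, 22, 44, 88.
Compute 79^d (mod 115) for the divisors d until we hit 1:
79^1 ≡ 79 (mod 115)
79^2 ≡ 31 (mod 115)
79^4 ≡ 41 (mod 115)
79^8 ≡ 71 (mod 115)
79^11 ≡ 114 (mod 115)
79^22 ≡ 1 (mod 115) ✓
So ord_115(79) = 22.

22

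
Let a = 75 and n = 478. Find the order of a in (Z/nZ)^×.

17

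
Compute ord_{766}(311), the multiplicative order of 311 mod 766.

The order of 311 must divide φ(766) = φ(2)·φ(383) = 1·382 = 382 = 2 · 191.
Divisors of 382: 1, 2, 191, 382.
Evaluate successive powers at the divisors of 382:
311^1 ≡ 311 (mod 766)
311^2 ≡ 205 (mod 766)
311^191 ≡ 765 (mod 766)
311^382 ≡ 1 (mod 766) ✓
The smallest such exponent is 382, so the order of 311 is 382.

382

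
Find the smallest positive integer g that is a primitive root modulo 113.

3

φ(113) = 113 − 1 = 112 = 2^4 · 7.
g is a primitive root iff g^(112/q) ≢ 1 (mod 113) for each prime q ∈ {2, 7}.
g = 2: 2^56 ≡ 1 — hits 1, so not a primitive root.
g = 3: 3^56 ≡ 112; 3^16 ≡ 49 — none is 1, so 3 is a primitive root.
Hence the least primitive root of 113 is 3.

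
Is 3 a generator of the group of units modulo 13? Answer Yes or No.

No

φ(13) = 13 − 1 = 12 = 2^2 · 3.
Test 3^(12/q) mod 13 for each prime factor q of 12:
3^6 ≡ 1 (mod 13)  [q = 2: ≡ 1 ✗]
3^4 ≡ 3 (mod 13)  [q = 3: ≢ 1 ✓]
3^6 ≡ 1 shows ord(3) | 6, strictly less than φ(13); not a primitive root.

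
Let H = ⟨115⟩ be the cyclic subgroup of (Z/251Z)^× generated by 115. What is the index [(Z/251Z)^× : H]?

By Lagrange's theorem, ord_251(115) divides φ(251) = 251 − 1 = 250 = 2 · 5^3.
Divisors of 250: 1, 2, 5, 10, 25, 50, 125, 250.
Test each divisor d:
115^1 ≡ 115 (mod 251)
115^2 ≡ 173 (mod 251)
115^5 ≡ 123 (mod 251)
115^10 ≡ 69 (mod 251)
115^25 ≡ 20 (mod 251)
115^50 ≡ 149 (mod 251)
115^125 ≡ 1 (mod 251) ✓
Thus |⟨115⟩| = ord(115) = 125.
[(Z/251Z)^× : ⟨115⟩] = 250/125 = 2.

2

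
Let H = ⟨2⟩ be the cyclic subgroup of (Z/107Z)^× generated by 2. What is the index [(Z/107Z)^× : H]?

1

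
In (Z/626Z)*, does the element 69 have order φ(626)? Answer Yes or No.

Yes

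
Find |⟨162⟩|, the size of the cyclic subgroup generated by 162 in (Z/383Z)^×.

191

The order of 162 must divide φ(383) = 383 − 1 = 382 = 2 · 191.
Divisors of 382: 1, 2, 191, 382.
Evaluate successive powers at the divisors of 382:
162^1 ≡ 162
162^2 ≡ 200
162^191 ≡ 1
The smallest such exponent is 191, so the order of 162 is 191.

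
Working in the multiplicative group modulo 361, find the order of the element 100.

171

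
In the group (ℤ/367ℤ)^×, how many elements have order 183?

120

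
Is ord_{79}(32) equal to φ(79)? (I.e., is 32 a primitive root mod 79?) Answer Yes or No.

No

φ(79) = 79 − 1 = 78 = 2 · 3 · 13.
32 is a primitive root mod 79 iff 32^(φ(79)/q) ≢ 1 for every prime q | φ(79), i.e. q ∈ {2, 3, 13}.
32^39 ≡ 1 (mod 79)  [q = 2: ≡ 1 ✗]
32^26 ≡ 55 (mod 79)  [q = 3: ≢ 1 ✓]
32^6 ≡ 52 (mod 79)  [q = 13: ≢ 1 ✓]
Since 32^39 ≡ 1, the order of 32 divides 39 < 78, so 32 is not a primitive root.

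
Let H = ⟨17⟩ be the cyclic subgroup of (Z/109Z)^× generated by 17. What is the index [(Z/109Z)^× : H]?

Since 17 ∈ (Z/109Z)^×, its order divides φ(109) = 109 − 1 = 108 = 2^2 · 3^3.
Divisors of 108: 1, 2, 3, 4, 6, 9, 12, 18, 27, 36, 54, 108.
Test each divisor d:
17^1 ≡ 17 (mod 109)
17^2 ≡ 71 (mod 109)
17^3 ≡ 8 (mod 109)
17^4 ≡ 27 (mod 109)
17^6 ≡ 64 (mod 109)
17^9 ≡ 76 (mod 109)
17^12 ≡ 63 (mod 109)
17^18 ≡ 108 (mod 109)
17^27 ≡ 33 (mod 109)
17^36 ≡ 1 (mod 109) ✓
The order of 17 is 36, so the subgroup it generates has 36 elements.
The index is φ(109) / ord(17) = 108 / 36 = 3.

3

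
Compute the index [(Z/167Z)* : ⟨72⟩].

2

Since 72 ∈ (Z/167Z)^×, its order divides φ(167) = 167 − 1 = 166 = 2 · 83.
Divisors of 166: 1, 2, 83, 166.
Evaluate successive powers at the divisors of 166:
72^1 ≡ 72
72^2 ≡ 7
72^83 ≡ 1
The order of 72 is 83, so the subgroup it generates has 83 elements.
The index is φ(167) / ord(72) = 166 / 83 = 2.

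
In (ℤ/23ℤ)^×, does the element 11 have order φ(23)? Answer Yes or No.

Yes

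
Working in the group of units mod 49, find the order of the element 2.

Since 2 ∈ (Z/49Z)^×, its order divides φ(49) = φ(7^2) = 7·(7−1) = 42 = 2 · 3 · 7.
Divisors of 42: 1, 2, 3, 6, 7, 14, 21, 42.
Evaluate successive powers at the divisors of 42:
2^1 ≡ 2 (mod 49)
2^2 ≡ 4 (mod 49)
2^3 ≡ 8 (mod 49)
2^6 ≡ 15 (mod 49)
2^7 ≡ 30 (mod 49)
2^14 ≡ 18 (mod 49)
2^21 ≡ 1 (mod 49) ✓
The smallest such exponent is 21, so the order of 2 is 21.

21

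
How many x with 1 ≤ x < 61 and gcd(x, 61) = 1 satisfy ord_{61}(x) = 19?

0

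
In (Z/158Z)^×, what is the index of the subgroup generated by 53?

1

By Lagrange's theorem, ord_158(53) divides φ(158) = φ(2)·φ(79) = 1·78 = 78 = 2 · 3 · 13.
Divisors of 78: 1, 2, 3, 6, 13, 26, 39, 78.
Check 53^d mod 158 for each divisor in increasing order:
53^1 ≡ 53 (mod 158)
53^2 ≡ 123 (mod 158)
53^3 ≡ 41 (mod 158)
53^6 ≡ 101 (mod 158)
53^13 ≡ 135 (mod 158)
53^26 ≡ 55 (mod 158)
53^39 ≡ 157 (mod 158)
53^78 ≡ 1 (mod 158) ✓
So ord_158(53) = 78, hence |⟨53⟩| = 78.
[(Z/158Z)^× : ⟨53⟩] = 78/78 = 1.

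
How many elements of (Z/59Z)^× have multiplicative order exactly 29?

28

φ(59) = 59 − 1 = 58 = 2 · 29.
(Z/59Z)^× is cyclic (|G| = 58); a cyclic group of order m has exactly φ(d) elements of each order d | m, and none otherwise.
29 | 58, and φ(29) = 29 − 1 = 28.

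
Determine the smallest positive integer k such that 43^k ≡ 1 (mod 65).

12

Since 43 ∈ (Z/65Z)^×, its order divides φ(65) = φ(5·13) = (5−1)·(13−1) = 4·12 = 48 = 2^4 · 3.
Divisors of 48: 1, 2, 3, 4, 6, 8, 12, 16, 24, 48.
Compute 43^d (mod 65) for the divisors d until we hit 1:
43^1 ≡ 43
43^2 ≡ 29
43^3 ≡ 12
43^4 ≡ 61
43^6 ≡ 14
43^8 ≡ 16
43^12 ≡ 1
Therefore the multiplicative order of 43 modulo 65 is 12.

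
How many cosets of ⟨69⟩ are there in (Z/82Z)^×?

ord(69) | φ(82) = φ(2)·φ(41) = 1·40 = 40 = 2^3 · 5.
Divisors of 40: 1, 2, 4, 5, 8, 10, 20, 40.
Compute 69^d (mod 82) for the divisors d until we hit 1:
69^1 ≡ 69
69^2 ≡ 5
69^4 ≡ 25
69^5 ≡ 3
69^8 ≡ 51
69^10 ≡ 9
69^20 ≡ 81
69^40 ≡ 1
Thus |⟨69⟩| = ord(69) = 40.
[(Z/82Z)^× : ⟨69⟩] = 40/40 = 1.

1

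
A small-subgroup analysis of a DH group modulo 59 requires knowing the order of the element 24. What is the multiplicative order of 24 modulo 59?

58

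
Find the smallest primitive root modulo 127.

3

φ(127) = 127 − 1 = 126 = 2 · 3^2 · 7.
Test candidates g = 2, 3, … against the prime factors q ∈ {2, 3, 7} of φ(127): g is a generator iff g^(126/q) ≢ 1 for every such q.
g = 2: 2^63 ≡ 1 — hits 1, so not a primitive root.
g = 3: 3^63 ≡ 126; 3^42 ≡ 107; 3^18 ≡ 4 — none is 1, so 3 is a primitive root.
Hence the least primitive root of 127 is 3.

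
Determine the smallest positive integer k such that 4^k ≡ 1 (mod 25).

10

By Lagrange's theorem, ord_25(4) divides φ(25) = φ(5^2) = 5·(5−1) = 20 = 2^2 · 5.
Divisors of 20: 1, 2, 4, 5, 10, 20.
Compute 4^d (mod 25) for the divisors d until we hit 1:
4^1 ≡ 4 (mod 25)
4^2 ≡ 16 (mod 25)
4^4 ≡ 6 (mod 25)
4^5 ≡ 24 (mod 25)
4^10 ≡ 1 (mod 25) ✓
So ord_25(4) = 10.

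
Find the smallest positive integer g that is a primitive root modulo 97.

5

φ(97) = 97 − 1 = 96 = 2^5 · 3.
Test candidates g = 2, 3, … against the prime factors q ∈ {2, 3} of φ(97): g is a generator iff g^(96/q) ≢ 1 for every such q.
g = 2: 2^48 ≡ 1 — hits 1, so not a primitive root.
g = 3: 3^48 ≡ 1 — hits 1, so not a primitive root.
g = 4: 4^48 ≡ 1 — hits 1, so not a primitive root.
g = 5: 5^48 ≡ 96; 5^32 ≡ 35 — none is 1, so 5 is a primitive root.
The smallest primitive root modulo 97 is 5.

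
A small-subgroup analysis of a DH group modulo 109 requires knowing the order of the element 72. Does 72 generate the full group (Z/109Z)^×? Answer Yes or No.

φ(109) = 109 − 1 = 108 = 2^2 · 3^3.
72 is a primitive root mod 109 iff 72^(φ(109)/q) ≢ 1 for every prime q | φ(109), i.e. q ∈ {2, 3}.
72^54 ≡ 108 (mod 109)  [q = 2: ≢ 1 ✓]
72^36 ≡ 45 (mod 109)  [q = 3: ≢ 1 ✓]
All checks pass, so 72 has order 108 and is a primitive root modulo 109.

Yes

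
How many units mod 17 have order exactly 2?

φ(17) = 17 − 1 = 16 = 2^4.
In a cyclic group of order 16, there are φ(d) elements of order d for each divisor d of 16, and zero for non-divisors.
2 | 16, and φ(2) = 2 − 1 = 1.

1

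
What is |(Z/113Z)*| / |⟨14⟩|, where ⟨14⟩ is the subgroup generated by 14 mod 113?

Since 14 ∈ (Z/113Z)^×, its order divides φ(113) = 113 − 1 = 112 = 2^4 · 7.
Divisors of 112: 1, 2, 4, 7, 8, 14, 16, 28, 56, 112.
Test each divisor d:
14^1 ≡ 14 (mod 113)
14^2 ≡ 83 (mod 113)
14^4 ≡ 109 (mod 113)
14^7 ≡ 98 (mod 113)
14^8 ≡ 16 (mod 113)
14^14 ≡ 112 (mod 113)
14^16 ≡ 30 (mod 113)
14^28 ≡ 1 (mod 113) ✓
Thus |⟨14⟩| = ord(14) = 28.
Index = |(Z/113Z)^×| / |⟨14⟩| = 112 / 28 = 4.

4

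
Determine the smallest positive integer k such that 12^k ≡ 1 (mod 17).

Since 12 ∈ (Z/17Z)^×, its order divides φ(17) = 17 − 1 = 16 = 2^4.
Divisors of 16: 1, 2, 4, 8, 16.
Test each divisor d:
12^1 ≡ 12 (mod 17)
12^2 ≡ 8 (mod 17)
12^4 ≡ 13 (mod 17)
12^8 ≡ 16 (mod 17)
12^16 ≡ 1 (mod 17) ✓
The smallest such exponent is 16, so the order of 12 is 16.

16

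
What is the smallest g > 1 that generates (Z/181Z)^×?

2

φ(181) = 181 − 1 = 180 = 2^2 · 3^2 · 5.
Test candidates g = 2, 3, … against the prime factors q ∈ {2, 3, 5} of φ(181): g is a generator iff g^(180/q) ≢ 1 for every such q.
g = 2: 2^90 ≡ 180; 2^60 ≡ 48; 2^36 ≡ 59 — none is 1, so 2 is a primitive root.
Hence the least primitive root of 181 is 2.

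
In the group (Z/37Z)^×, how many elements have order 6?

2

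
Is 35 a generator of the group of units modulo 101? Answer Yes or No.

Yes

φ(101) = 101 − 1 = 100 = 2^2 · 5^2.
Test 35^(100/q) mod 101 for each prime factor q of 100:
35^50 ≡ 100 (mod 101)  [q = 2: ≢ 1 ✓]
35^20 ≡ 87 (mod 101)  [q = 5: ≢ 1 ✓]
None equal 1, so ord_101(35) = 100: 35 is a primitive root.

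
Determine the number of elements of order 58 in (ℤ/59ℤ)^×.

φ(59) = 59 − 1 = 58 = 2 · 29.
Since (Z/59Z)^× is cyclic of order 58, the number of elements of order d is φ(d) when d | 58 and 0 otherwise.
58 = 2 · 29 divides 58, and φ(58) = 28.

28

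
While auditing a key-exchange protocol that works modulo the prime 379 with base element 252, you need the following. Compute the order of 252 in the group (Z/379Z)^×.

378

By Lagrange's theorem, ord_379(252) divides φ(379) = 379 − 1 = 378 = 2 · 3^3 · 7.
Divisors of 378: 1, 2, 3, 6, 7, 9, 14, 18, 21, 27, 42, 54, 63, 126, 189, 378.
Check 252^d mod 379 for each divisor in increasing order:
252^1 ≡ 252
252^2 ≡ 211
252^3 ≡ 112
252^6 ≡ 37
252^7 ≡ 228
252^9 ≡ 354
252^14 ≡ 61
252^18 ≡ 246
252^21 ≡ 264
252^27 ≡ 293
252^42 ≡ 339
252^54 ≡ 195
252^63 ≡ 52
252^126 ≡ 51
252^189 ≡ 378
252^378 ≡ 1
So ord_379(252) = 378.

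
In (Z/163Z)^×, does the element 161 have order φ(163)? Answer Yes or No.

No

φ(163) = 163 − 1 = 162 = 2 · 3^4.
161 is a primitive root mod 163 iff 161^(φ(163)/q) ≢ 1 for every prime q | φ(163), i.e. q ∈ {2, 3}.
161^81 ≡ 1 (mod 163)  [q = 2: ≡ 1 ✗]
161^54 ≡ 104 (mod 163)  [q = 3: ≢ 1 ✓]
The check at q = 2 fails, so 161 generates a proper subgroup.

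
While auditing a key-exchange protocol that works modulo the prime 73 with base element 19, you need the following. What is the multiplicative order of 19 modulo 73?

36

The order of 19 must divide φ(73) = 73 − 1 = 72 = 2^3 · 3^2.
Divisors of 72: 1, 2, 3, 4, 6, 8, 9, 12, 18, 24, 36, 72.
Compute 19^d (mod 73) for the divisors d until we hit 1:
19^1 ≡ 19 (mod 73)
19^2 ≡ 69 (mod 73)
19^3 ≡ 70 (mod 73)
19^4 ≡ 16 (mod 73)
19^6 ≡ 9 (mod 73)
19^8 ≡ 37 (mod 73)
19^9 ≡ 46 (mod 73)
19^12 ≡ 8 (mod 73)
19^18 ≡ 72 (mod 73)
19^24 ≡ 64 (mod 73)
19^36 ≡ 1 (mod 73) ✓
So ord_73(19) = 36.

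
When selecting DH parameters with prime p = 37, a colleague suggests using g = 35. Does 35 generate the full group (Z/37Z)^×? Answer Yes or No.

φ(37) = 37 − 1 = 36 = 2^2 · 3^2.
An element g generates (Z/37Z)^× iff g^(36/q) ≢ 1 (mod 37) for each prime q ∈ {2, 3}.
35^18 ≡ 36 (mod 37)  [q = 2: ≢ 1 ✓]
35^12 ≡ 26 (mod 37)  [q = 3: ≢ 1 ✓]
None equal 1, so ord_37(35) = 36: 35 is a primitive root.

Yes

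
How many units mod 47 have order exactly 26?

0

φ(47) = 47 − 1 = 46 = 2 · 23.
In a cyclic group of order 46, there are φ(d) elements of order d for each divisor d of 46, and zero for non-divisors.
Here 46 is not a multiple of 26, so there are no elements of order 26.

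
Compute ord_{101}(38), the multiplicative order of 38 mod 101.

100

By Lagrange's theorem, ord_101(38) divides φ(101) = 101 − 1 = 100 = 2^2 · 5^2.
Divisors of 100: 1, 2, 4, 5, 10, 20, 25, 50, 100.
Evaluate successive powers at the divisors of 100:
38^1 ≡ 38
38^2 ≡ 30
38^4 ≡ 92
38^5 ≡ 62
38^10 ≡ 6
38^20 ≡ 36
38^25 ≡ 10
38^50 ≡ 100
38^100 ≡ 1
So ord_101(38) = 100.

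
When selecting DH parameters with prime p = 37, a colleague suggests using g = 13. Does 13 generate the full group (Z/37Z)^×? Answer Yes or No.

Yes

φ(37) = 37 − 1 = 36 = 2^2 · 3^2.
13 is a primitive root mod 37 iff 13^(φ(37)/q) ≢ 1 for every prime q | φ(37), i.e. q ∈ {2, 3}.
13^18 ≡ 36 (mod 37)  [q = 2: ≢ 1 ✓]
13^12 ≡ 10 (mod 37)  [q = 3: ≢ 1 ✓]
All checks pass, so 13 has order 36 and is a primitive root modulo 37.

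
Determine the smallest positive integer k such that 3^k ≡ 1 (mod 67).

The order of 3 must divide φ(67) = 67 − 1 = 66 = 2 · 3 · 11.
Divisors of 66: 1, 2, 3, 6, 11, 22, 33, 66.
Check 3^d mod 67 for each divisor in increasing order:
3^1 ≡ 3 (mod 67)
3^2 ≡ 9 (mod 67)
3^3 ≡ 27 (mod 67)
3^6 ≡ 59 (mod 67)
3^11 ≡ 66 (mod 67)
3^22 ≡ 1 (mod 67) ✓
Therefore the multiplicative order of 3 modulo 67 is 22.

22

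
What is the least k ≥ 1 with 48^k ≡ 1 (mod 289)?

By Lagrange's theorem, ord_289(48) divides φ(289) = φ(17^2) = 17·(17−1) = 272 = 2^4 · 17.
Divisors of 272: 1, 2, 4, 8, 16, 17, 34, 68, 136, 272.
Compute 48^d (mod 289) for the divisors d until we hit 1:
48^1 ≡ 48 (mod 289)
48^2 ≡ 281 (mod 289)
48^4 ≡ 64 (mod 289)
48^8 ≡ 50 (mod 289)
48^16 ≡ 188 (mod 289)
48^17 ≡ 65 (mod 289)
48^34 ≡ 179 (mod 289)
48^68 ≡ 251 (mod 289)
48^136 ≡ 288 (mod 289)
48^272 ≡ 1 (mod 289) ✓
Hence ord(48) = 272.

272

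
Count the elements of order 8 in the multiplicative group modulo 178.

4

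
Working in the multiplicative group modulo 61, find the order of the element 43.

60

Since 43 ∈ (Z/61Z)^×, its order divides φ(61) = 61 − 1 = 60 = 2^2 · 3 · 5.
Divisors of 60: 1, 2, 3, 4, 5, 6, 10, 12, 15, 20, 30, 60.
Evaluate successive powers at the divisors of 60:
43^1 ≡ 43 (mod 61)
43^2 ≡ 19 (mod 61)
43^3 ≡ 24 (mod 61)
43^4 ≡ 56 (mod 61)
43^5 ≡ 29 (mod 61)
43^6 ≡ 27 (mod 61)
43^10 ≡ 48 (mod 61)
43^12 ≡ 58 (mod 61)
43^15 ≡ 50 (mod 61)
43^20 ≡ 47 (mod 61)
43^30 ≡ 60 (mod 61)
43^60 ≡ 1 (mod 61) ✓
Therefore the multiplicative order of 43 modulo 61 is 60.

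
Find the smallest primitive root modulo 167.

5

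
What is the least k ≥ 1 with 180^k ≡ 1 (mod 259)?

36

By Lagrange's theorem, ord_259(180) divides φ(259) = φ(7·37) = (7−1)·(37−1) = 6·36 = 216 = 2^3 · 3^3.
Divisors of 216: 1, 2, 3, 4, 6, 8, 9, 12, 18, 24, 27, 36, 54, 72, 108, 216.
Check 180^d mod 259 for each divisor in increasing order:
180^1 ≡ 180
180^2 ≡ 25
180^3 ≡ 97
180^4 ≡ 107
180^6 ≡ 85
180^8 ≡ 53
180^9 ≡ 216
180^12 ≡ 232
180^18 ≡ 36
180^24 ≡ 211
180^27 ≡ 6
180^36 ≡ 1
The smallest such exponent is 36, so the order of 180 is 36.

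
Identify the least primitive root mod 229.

φ(229) = 229 − 1 = 228 = 2^2 · 3 · 19.
Test candidates g = 2, 3, … against the prime factors q ∈ {2, 3, 19} of φ(229): g is a generator iff g^(228/q) ≢ 1 for every such q.
g = 2: 2^114 ≡ 228; 2^76 ≡ 1 — hits 1, so not a primitive root.
g = 3: 3^114 ≡ 1 — hits 1, so not a primitive root.
g = 4: 4^114 ≡ 1 — hits 1, so not a primitive root.
g = 5: 5^114 ≡ 1 — hits 1, so not a primitive root.
g = 6: 6^114 ≡ 228; 6^76 ≡ 134; 6^12 ≡ 165 — none is 1, so 6 is a primitive root.
So 6 is the smallest generator of (Z/229Z)^×.

6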